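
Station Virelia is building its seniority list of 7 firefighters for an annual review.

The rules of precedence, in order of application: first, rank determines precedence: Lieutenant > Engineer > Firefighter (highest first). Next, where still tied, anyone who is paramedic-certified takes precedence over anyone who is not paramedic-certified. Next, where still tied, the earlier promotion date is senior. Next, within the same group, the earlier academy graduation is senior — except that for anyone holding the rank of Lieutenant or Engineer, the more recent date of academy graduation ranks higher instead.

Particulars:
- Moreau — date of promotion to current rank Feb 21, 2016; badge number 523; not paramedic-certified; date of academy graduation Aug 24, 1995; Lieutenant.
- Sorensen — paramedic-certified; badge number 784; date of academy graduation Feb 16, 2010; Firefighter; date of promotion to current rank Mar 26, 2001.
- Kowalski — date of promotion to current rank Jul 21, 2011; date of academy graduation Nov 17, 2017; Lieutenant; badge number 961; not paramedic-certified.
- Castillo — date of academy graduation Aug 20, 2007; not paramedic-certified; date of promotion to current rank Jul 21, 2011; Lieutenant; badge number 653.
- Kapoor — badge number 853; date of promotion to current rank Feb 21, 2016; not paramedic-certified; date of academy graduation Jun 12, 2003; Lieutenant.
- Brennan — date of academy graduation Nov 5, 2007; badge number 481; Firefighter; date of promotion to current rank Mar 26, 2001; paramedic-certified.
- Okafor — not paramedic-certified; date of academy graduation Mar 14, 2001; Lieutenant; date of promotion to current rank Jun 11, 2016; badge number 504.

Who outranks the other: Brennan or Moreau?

By rank: Kowalski, Castillo, Kapoor, Moreau and Okafor (Lieutenant); then Brennan and Sorensen (Firefighter).
Kowalski, Castillo, Kapoor, Moreau and Okafor are each not paramedic-certified, so the next rule applies.
Among Kowalski, Castillo, Kapoor, Moreau and Okafor, by date of promotion to current rank (earlier first): Kowalski and Castillo (Jul 21, 2011) before Kapoor and Moreau (Feb 21, 2016) before Okafor (Jun 11, 2016).
Among Kowalski and Castillo, by date of academy graduation (later first) (reversed rule for this group): Kowalski (Nov 17, 2017) before Castillo (Aug 20, 2007).
Among Kapoor and Moreau, by date of academy graduation (later first) (reversed rule for this group): Kapoor (Jun 12, 2003) before Moreau (Aug 24, 1995).
Brennan and Sorensen are each paramedic-certified, so the next rule applies.
Brennan and Sorensen both have date of promotion to current rank Mar 26, 2001, so the next rule applies.
Among Brennan and Sorensen, by date of academy graduation (earlier first): Brennan (Nov 5, 2007) before Sorensen (Feb 16, 2010).
So Moreau takes precedence.

Moreau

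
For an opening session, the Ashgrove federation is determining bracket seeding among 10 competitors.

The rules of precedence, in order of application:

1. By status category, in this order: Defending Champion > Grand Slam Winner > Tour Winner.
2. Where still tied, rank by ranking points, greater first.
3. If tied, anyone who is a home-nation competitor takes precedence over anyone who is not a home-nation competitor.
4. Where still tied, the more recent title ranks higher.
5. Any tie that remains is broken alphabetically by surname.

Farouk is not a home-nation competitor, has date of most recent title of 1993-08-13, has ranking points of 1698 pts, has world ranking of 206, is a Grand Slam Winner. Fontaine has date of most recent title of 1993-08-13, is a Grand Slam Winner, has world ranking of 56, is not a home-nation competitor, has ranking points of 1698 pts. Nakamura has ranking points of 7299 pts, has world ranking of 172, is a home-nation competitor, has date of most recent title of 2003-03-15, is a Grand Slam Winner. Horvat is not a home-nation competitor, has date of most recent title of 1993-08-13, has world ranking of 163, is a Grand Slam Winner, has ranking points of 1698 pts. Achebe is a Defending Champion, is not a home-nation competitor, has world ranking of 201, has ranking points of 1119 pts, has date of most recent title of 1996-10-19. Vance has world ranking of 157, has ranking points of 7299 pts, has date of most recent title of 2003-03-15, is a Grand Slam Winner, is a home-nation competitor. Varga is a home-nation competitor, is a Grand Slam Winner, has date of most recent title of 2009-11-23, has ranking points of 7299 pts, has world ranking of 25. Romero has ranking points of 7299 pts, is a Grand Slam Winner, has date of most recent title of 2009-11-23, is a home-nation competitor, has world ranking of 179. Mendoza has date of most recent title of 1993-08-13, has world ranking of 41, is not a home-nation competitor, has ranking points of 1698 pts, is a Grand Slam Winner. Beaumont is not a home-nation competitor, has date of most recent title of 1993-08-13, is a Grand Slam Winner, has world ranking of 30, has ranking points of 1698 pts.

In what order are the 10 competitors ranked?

By status category: Achebe (Defending Champion); then Romero, Varga, Nakamura, Vance, Beaumont, Farouk, Fontaine, Horvat and Mendoza (Grand Slam Winner).
Among Romero, Varga, Nakamura, Vance, Beaumont, Farouk, Fontaine, Horvat and Mendoza, by ranking points (higher first): Romero, Varga, Nakamura and Vance (7299 pts) before Beaumont, Farouk, Fontaine, Horvat and Mendoza (1698 pts).
Romero, Varga, Nakamura and Vance are each a home-nation competitor, so the next rule applies.
Among Romero, Varga, Nakamura and Vance, by date of most recent title (later first): Romero and Varga (2009-11-23) before Nakamura and Vance (2003-03-15).
Among Romero and Varga, alphabetically by surname: Romero before Varga.
Among Nakamura and Vance, alphabetically by surname: Nakamura before Vance.
Beaumont, Farouk, Fontaine, Horvat and Mendoza are each not a home-nation competitor, so the next rule applies.
Beaumont, Farouk, Fontaine, Horvat and Mendoza all have date of most recent title 1993-08-13, so the next rule applies.
Among Beaumont, Farouk, Fontaine, Horvat and Mendoza, alphabetically by surname: Beaumont before Farouk before Fontaine before Horvat before Mendoza.
Full order: Achebe, Romero, Varga, Nakamura, Vance, Beaumont, Farouk, Fontaine, Horvat, Mendoza.

Achebe, Romero, Varga, Nakamura, Vance, Beaumont, Farouk, Fontaine, Horvat, Mendoza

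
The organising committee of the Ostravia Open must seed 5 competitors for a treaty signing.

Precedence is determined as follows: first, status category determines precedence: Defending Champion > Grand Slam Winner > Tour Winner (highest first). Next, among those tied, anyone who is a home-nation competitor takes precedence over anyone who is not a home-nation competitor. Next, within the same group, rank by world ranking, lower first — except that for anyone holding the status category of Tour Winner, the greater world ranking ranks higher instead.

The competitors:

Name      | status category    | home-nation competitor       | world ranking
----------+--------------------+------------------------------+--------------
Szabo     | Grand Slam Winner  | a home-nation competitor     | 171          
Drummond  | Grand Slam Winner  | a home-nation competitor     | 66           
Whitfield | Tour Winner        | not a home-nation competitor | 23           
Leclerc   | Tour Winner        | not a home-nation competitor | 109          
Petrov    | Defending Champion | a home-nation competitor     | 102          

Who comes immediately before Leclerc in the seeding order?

By status category: Petrov (Defending Champion); then Drummond and Szabo (Grand Slam Winner); then Leclerc and Whitfield (Tour Winner).
Drummond and Szabo are each a home-nation competitor, so the next rule applies.
Among Drummond and Szabo, by world ranking (lower first): Drummond (66) before Szabo (171).
Leclerc and Whitfield are each not a home-nation competitor, so the next rule applies.
Among Leclerc and Whitfield, by world ranking (higher first) (reversed rule for this group): Leclerc (109) before Whitfield (23).
Order: Petrov, Drummond, Szabo, Leclerc, Whitfield.

Szabo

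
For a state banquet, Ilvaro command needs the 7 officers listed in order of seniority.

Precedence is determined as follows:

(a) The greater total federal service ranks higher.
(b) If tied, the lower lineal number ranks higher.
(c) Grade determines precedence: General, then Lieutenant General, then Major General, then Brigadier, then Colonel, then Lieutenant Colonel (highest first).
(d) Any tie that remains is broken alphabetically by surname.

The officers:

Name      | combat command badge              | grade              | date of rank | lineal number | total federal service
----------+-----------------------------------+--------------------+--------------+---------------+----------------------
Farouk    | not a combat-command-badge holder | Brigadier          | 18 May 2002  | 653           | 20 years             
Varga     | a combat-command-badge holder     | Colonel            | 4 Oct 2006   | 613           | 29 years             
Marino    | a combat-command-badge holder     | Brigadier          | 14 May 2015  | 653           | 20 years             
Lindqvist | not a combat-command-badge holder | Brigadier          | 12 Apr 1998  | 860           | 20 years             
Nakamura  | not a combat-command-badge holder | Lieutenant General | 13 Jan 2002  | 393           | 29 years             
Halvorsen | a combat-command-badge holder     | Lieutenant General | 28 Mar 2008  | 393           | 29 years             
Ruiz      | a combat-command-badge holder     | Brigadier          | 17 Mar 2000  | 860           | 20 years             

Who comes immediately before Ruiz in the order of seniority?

Lindqvist

By total federal service (higher first): Halvorsen, Nakamura and Varga (each 29 years); then Farouk, Marino, Lindqvist and Ruiz (each 20 years).
Among Halvorsen, Nakamura and Varga, by lineal number (lower first): Halvorsen and Nakamura (393) before Varga (613).
Halvorsen and Nakamura are each Lieutenant General, so the next rule applies.
Among Halvorsen and Nakamura, alphabetically by surname: Halvorsen before Nakamura.
Among Farouk, Marino, Lindqvist and Ruiz, by lineal number (lower first): Farouk and Marino (653) before Lindqvist and Ruiz (860).
Farouk and Marino are each Brigadier, so the next rule applies.
Among Farouk and Marino, alphabetically by surname: Farouk before Marino.
Lindqvist and Ruiz are each Brigadier, so the next rule applies.
Among Lindqvist and Ruiz, alphabetically by surname: Lindqvist before Ruiz.
Order: Halvorsen, Nakamura, Varga, Farouk, Marino, Lindqvist, Ruiz.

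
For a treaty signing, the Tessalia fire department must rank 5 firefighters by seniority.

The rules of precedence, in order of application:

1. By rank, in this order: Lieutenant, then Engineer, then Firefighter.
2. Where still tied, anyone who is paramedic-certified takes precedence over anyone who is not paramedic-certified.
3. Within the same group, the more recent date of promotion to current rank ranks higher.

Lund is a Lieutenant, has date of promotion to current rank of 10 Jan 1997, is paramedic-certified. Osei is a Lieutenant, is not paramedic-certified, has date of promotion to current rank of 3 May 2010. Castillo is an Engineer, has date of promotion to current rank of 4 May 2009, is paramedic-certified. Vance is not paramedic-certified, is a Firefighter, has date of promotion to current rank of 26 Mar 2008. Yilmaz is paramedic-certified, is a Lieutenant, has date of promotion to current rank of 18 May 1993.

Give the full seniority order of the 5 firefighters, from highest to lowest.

By rank: Lund, Yilmaz and Osei (Lieutenant); then Castillo (Engineer); then Vance (Firefighter).
Among Lund, Yilmaz and Osei, paramedic-certified before not paramedic-certified: Lund and Yilmaz (paramedic-certified) before Osei (not paramedic-certified).
Among Lund and Yilmaz, by date of promotion to current rank (later first): Lund (10 Jan 1997) before Yilmaz (18 May 1993).
Full order: Lund, Yilmaz, Osei, Castillo, Vance.

Lund, Yilmaz, Osei, Castillo, Vance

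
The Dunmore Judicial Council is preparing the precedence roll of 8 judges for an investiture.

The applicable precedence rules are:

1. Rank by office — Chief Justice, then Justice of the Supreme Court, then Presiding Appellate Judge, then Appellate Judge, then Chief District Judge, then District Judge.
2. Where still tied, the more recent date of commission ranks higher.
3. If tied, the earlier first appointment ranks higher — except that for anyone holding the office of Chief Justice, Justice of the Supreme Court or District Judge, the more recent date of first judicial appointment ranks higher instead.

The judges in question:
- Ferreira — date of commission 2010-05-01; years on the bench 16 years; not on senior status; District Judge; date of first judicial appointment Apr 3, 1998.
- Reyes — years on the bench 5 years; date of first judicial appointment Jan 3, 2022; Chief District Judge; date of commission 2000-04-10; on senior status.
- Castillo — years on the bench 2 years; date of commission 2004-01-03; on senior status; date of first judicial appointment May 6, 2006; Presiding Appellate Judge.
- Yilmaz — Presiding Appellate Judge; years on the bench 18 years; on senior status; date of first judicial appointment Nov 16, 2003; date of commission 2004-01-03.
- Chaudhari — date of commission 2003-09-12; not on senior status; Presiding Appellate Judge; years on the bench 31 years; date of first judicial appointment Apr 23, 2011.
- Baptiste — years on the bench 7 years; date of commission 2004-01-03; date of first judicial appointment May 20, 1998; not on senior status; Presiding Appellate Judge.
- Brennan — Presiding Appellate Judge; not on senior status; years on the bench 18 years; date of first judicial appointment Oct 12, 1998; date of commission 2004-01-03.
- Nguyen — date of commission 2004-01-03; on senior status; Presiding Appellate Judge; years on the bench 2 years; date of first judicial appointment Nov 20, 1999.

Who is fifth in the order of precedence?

By office: Baptiste, Brennan, Nguyen, Yilmaz, Castillo and Chaudhari (Presiding Appellate Judge); then Reyes (Chief District Judge); then Ferreira (District Judge).
Among Baptiste, Brennan, Nguyen, Yilmaz, Castillo and Chaudhari, by date of commission (later first): Baptiste, Brennan, Nguyen, Yilmaz and Castillo (2004-01-03) before Chaudhari (2003-09-12).
Among Baptiste, Brennan, Nguyen, Yilmaz and Castillo, by date of first judicial appointment (earlier first): Baptiste (May 20, 1998) before Brennan (Oct 12, 1998) before Nguyen (Nov 20, 1999) before Yilmaz (Nov 16, 2003) before Castillo (May 6, 2006).
Order: Baptiste, Brennan, Nguyen, Yilmaz, Castillo, Chaudhari, Reyes, Ferreira.

Castillo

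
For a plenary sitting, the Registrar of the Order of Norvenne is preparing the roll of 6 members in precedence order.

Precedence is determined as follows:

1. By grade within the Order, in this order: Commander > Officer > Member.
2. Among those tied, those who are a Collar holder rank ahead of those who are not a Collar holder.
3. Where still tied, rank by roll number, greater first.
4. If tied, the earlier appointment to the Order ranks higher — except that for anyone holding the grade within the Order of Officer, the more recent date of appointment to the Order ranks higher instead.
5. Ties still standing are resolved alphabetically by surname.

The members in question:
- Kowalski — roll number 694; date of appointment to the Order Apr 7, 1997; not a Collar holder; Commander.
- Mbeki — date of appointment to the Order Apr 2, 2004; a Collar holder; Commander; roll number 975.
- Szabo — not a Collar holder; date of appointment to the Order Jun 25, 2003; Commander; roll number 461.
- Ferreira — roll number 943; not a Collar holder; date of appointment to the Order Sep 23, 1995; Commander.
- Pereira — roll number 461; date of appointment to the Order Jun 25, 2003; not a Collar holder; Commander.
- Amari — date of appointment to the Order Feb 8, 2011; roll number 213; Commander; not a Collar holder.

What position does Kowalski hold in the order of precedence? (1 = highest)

By grade within the Order: Mbeki, Ferreira, Kowalski, Pereira, Szabo and Amari (Commander).
Among Mbeki, Ferreira, Kowalski, Pereira, Szabo and Amari, a Collar holder before not a Collar holder: Mbeki (a Collar holder) before Ferreira, Kowalski, Pereira, Szabo and Amari (not a Collar holder).
Among Ferreira, Kowalski, Pereira, Szabo and Amari, by roll number (higher first): Ferreira (943) before Kowalski (694) before Pereira and Szabo (461) before Amari (213).
Pereira and Szabo both have date of appointment to the Order Jun 25, 2003, so the next rule applies.
Among Pereira and Szabo, alphabetically by surname: Pereira before Szabo.
Order: Mbeki, Ferreira, Kowalski, Pereira, Szabo, Amari. So position 3.

3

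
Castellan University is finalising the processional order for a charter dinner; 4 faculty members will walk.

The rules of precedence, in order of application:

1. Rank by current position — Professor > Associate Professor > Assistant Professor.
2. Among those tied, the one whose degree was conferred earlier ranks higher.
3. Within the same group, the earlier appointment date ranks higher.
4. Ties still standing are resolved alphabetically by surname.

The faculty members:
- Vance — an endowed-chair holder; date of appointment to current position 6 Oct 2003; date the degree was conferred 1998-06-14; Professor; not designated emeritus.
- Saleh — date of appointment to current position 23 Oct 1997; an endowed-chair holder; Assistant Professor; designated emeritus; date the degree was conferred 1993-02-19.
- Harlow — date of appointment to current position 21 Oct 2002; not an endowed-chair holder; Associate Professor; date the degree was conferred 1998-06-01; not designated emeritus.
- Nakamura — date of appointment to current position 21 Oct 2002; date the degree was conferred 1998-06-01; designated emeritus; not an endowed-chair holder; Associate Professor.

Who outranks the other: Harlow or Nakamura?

By current position: Vance (Professor); then Harlow and Nakamura (Associate Professor); then Saleh (Assistant Professor).
Harlow and Nakamura both have date the degree was conferred 1998-06-01, so the next rule applies.
Harlow and Nakamura both have date of appointment to current position 21 Oct 2002, so the next rule applies.
Among Harlow and Nakamura, alphabetically by surname: Harlow before Nakamura.
So Harlow takes precedence.

Harlow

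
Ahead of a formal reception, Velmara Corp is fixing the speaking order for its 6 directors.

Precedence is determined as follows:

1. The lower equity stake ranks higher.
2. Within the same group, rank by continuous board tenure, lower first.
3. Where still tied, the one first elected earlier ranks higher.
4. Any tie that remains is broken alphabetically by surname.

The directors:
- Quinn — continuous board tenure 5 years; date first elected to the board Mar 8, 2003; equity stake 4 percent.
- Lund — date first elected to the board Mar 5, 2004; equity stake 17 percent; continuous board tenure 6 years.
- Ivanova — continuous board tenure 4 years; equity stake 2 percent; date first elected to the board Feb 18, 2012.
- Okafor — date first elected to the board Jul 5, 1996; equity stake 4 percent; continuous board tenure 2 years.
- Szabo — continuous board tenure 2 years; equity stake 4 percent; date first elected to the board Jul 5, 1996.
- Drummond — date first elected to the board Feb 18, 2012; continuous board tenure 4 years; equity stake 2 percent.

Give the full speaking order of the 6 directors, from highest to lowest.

Drummond, Ivanova, Okafor, Szabo, Quinn, Lund

By equity stake (lower first): Drummond and Ivanova (both 2 percent); then Okafor, Szabo and Quinn (each 4 percent); then Lund (17 percent).
Drummond and Ivanova both have continuous board tenure 4 years, so the next rule applies.
Drummond and Ivanova both have date first elected to the board Feb 18, 2012, so the next rule applies.
Among Drummond and Ivanova, alphabetically by surname: Drummond before Ivanova.
Among Okafor, Szabo and Quinn, by continuous board tenure (lower first): Okafor and Szabo (2 years) before Quinn (5 years).
Okafor and Szabo both have date first elected to the board Jul 5, 1996, so the next rule applies.
Among Okafor and Szabo, alphabetically by surname: Okafor before Szabo.
Full order: Drummond, Ivanova, Okafor, Szabo, Quinn, Lund.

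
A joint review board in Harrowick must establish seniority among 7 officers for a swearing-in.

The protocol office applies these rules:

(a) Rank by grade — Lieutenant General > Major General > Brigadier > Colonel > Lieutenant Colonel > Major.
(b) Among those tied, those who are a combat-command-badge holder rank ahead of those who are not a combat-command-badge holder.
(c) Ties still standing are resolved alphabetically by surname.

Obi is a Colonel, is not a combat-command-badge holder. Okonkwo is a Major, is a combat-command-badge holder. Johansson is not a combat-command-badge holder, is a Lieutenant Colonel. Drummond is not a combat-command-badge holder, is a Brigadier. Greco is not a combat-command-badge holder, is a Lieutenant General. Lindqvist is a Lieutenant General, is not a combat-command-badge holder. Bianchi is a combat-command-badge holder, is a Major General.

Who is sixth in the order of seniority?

By grade: Greco and Lindqvist (Lieutenant General); then Bianchi (Major General); then Drummond (Brigadier); then Obi (Colonel); then Johansson (Lieutenant Colonel); then Okonkwo (Major).
Greco and Lindqvist are each not a combat-command-badge holder, so the next rule applies.
Among Greco and Lindqvist, alphabetically by surname: Greco before Lindqvist.
Order: Greco, Lindqvist, Bianchi, Drummond, Obi, Johansson, Okonkwo.

Johansson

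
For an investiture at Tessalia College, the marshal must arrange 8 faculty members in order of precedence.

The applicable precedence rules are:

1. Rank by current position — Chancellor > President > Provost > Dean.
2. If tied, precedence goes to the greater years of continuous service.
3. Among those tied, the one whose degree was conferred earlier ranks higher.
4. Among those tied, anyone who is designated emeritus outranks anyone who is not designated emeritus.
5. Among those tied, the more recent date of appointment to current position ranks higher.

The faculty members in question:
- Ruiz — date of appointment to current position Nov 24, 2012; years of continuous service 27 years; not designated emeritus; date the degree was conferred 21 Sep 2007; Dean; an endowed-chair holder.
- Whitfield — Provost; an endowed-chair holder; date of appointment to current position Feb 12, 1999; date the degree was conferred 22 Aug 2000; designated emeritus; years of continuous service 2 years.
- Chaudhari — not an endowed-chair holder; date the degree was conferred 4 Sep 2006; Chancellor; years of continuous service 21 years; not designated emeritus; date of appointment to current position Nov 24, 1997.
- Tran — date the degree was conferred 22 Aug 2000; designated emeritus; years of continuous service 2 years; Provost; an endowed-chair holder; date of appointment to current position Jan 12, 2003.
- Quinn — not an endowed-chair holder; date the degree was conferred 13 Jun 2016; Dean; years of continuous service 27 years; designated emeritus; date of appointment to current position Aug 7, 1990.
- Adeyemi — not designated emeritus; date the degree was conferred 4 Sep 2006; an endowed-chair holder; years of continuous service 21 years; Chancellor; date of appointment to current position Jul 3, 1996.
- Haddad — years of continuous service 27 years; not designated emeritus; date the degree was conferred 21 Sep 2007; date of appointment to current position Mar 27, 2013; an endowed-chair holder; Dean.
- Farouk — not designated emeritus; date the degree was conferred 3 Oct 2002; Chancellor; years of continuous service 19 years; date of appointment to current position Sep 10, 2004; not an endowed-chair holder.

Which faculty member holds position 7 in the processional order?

By current position: Chaudhari, Adeyemi and Farouk (Chancellor); then Tran and Whitfield (Provost); then Haddad, Ruiz and Quinn (Dean).
Among Chaudhari, Adeyemi and Farouk, by years of continuous service (higher first): Chaudhari and Adeyemi (21 years) before Farouk (19 years).
Chaudhari and Adeyemi both have date the degree was conferred 4 Sep 2006, so the next rule applies.
Chaudhari and Adeyemi are each not designated emeritus, so the next rule applies.
Among Chaudhari and Adeyemi, by date of appointment to current position (later first): Chaudhari (Nov 24, 1997) before Adeyemi (Jul 3, 1996).
Tran and Whitfield both have years of continuous service 2 years, so the next rule applies.
Tran and Whitfield both have date the degree was conferred 22 Aug 2000, so the next rule applies.
Tran and Whitfield are each designated emeritus, so the next rule applies.
Among Tran and Whitfield, by date of appointment to current position (later first): Tran (Jan 12, 2003) before Whitfield (Feb 12, 1999).
Haddad, Ruiz and Quinn all have years of continuous service 27 years, so the next rule applies.
Among Haddad, Ruiz and Quinn, by date the degree was conferred (earlier first): Haddad and Ruiz (21 Sep 2007) before Quinn (13 Jun 2016).
Haddad and Ruiz are each not designated emeritus, so the next rule applies.
Among Haddad and Ruiz, by date of appointment to current position (later first): Haddad (Mar 27, 2013) before Ruiz (Nov 24, 2012).
Order: Chaudhari, Adeyemi, Farouk, Tran, Whitfield, Haddad, Ruiz, Quinn.

Ruiz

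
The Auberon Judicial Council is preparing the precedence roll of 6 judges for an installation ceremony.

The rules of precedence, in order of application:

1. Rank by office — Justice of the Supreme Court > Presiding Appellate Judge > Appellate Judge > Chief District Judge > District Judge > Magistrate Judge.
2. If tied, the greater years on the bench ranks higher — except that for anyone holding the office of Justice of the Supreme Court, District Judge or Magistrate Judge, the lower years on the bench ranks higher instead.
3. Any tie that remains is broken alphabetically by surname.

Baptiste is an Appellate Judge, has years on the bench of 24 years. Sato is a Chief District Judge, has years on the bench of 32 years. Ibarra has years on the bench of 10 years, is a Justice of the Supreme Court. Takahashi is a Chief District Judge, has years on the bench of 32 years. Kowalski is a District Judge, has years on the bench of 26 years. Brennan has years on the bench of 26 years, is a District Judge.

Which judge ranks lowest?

By office: Ibarra (Justice of the Supreme Court); then Baptiste (Appellate Judge); then Sato and Takahashi (Chief District Judge); then Brennan and Kowalski (District Judge).
Sato and Takahashi both have years on the bench 32 years, so the next rule applies.
Among Sato and Takahashi, alphabetically by surname: Sato before Takahashi.
Brennan and Kowalski both have years on the bench 26 years, so the next rule applies.
Among Brennan and Kowalski, alphabetically by surname: Brennan before Kowalski.
Order: Ibarra, Baptiste, Sato, Takahashi, Brennan, Kowalski.

Kowalski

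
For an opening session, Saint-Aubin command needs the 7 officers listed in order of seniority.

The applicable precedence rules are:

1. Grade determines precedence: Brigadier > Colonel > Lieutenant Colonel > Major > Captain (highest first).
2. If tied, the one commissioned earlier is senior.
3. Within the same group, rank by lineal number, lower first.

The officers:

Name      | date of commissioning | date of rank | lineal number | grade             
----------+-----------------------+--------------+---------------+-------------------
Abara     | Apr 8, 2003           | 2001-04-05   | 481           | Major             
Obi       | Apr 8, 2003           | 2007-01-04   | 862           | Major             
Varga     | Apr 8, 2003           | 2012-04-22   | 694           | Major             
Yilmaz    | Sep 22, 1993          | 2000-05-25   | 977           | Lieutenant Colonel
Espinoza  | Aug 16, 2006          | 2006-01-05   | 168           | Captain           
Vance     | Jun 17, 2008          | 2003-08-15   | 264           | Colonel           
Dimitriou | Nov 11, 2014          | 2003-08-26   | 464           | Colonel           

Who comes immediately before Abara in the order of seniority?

Yilmaz

By grade: Vance and Dimitriou (Colonel); then Yilmaz (Lieutenant Colonel); then Abara, Varga and Obi (Major); then Espinoza (Captain).
Among Vance and Dimitriou, by date of commissioning (earlier first): Vance (Jun 17, 2008) before Dimitriou (Nov 11, 2014).
Abara, Varga and Obi all have date of commissioning Apr 8, 2003, so the next rule applies.
Among Abara, Varga and Obi, by lineal number (lower first): Abara (481) before Varga (694) before Obi (862).
Order: Vance, Dimitriou, Yilmaz, Abara, Varga, Obi, Espinoza.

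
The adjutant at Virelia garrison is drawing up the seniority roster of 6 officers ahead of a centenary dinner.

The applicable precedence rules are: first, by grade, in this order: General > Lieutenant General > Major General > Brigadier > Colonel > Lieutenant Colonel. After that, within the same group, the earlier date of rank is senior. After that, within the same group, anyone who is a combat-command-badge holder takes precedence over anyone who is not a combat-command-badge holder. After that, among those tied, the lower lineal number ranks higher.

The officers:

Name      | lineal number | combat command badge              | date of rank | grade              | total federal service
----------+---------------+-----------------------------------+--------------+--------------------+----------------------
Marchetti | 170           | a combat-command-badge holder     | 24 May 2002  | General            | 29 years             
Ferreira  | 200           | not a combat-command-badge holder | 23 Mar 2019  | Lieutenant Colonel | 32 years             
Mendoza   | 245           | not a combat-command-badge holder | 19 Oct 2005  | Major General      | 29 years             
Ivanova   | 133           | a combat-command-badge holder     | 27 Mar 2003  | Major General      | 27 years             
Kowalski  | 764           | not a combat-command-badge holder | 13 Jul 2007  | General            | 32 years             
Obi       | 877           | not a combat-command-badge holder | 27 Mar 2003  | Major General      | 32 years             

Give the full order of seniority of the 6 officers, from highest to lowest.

By grade: Marchetti and Kowalski (General); then Ivanova, Obi and Mendoza (Major General); then Ferreira (Lieutenant Colonel).
Among Marchetti and Kowalski, by date of rank (earlier first): Marchetti (24 May 2002) before Kowalski (13 Jul 2007).
Among Ivanova, Obi and Mendoza, by date of rank (earlier first): Ivanova and Obi (27 Mar 2003) before Mendoza (19 Oct 2005).
Among Ivanova and Obi, a combat-command-badge holder before not a combat-command-badge holder: Ivanova (a combat-command-badge holder) before Obi (not a combat-command-badge holder).
Full order: Marchetti, Kowalski, Ivanova, Obi, Mendoza, Ferreira.

Marchetti, Kowalski, Ivanova, Obi, Mendoza, Ferreira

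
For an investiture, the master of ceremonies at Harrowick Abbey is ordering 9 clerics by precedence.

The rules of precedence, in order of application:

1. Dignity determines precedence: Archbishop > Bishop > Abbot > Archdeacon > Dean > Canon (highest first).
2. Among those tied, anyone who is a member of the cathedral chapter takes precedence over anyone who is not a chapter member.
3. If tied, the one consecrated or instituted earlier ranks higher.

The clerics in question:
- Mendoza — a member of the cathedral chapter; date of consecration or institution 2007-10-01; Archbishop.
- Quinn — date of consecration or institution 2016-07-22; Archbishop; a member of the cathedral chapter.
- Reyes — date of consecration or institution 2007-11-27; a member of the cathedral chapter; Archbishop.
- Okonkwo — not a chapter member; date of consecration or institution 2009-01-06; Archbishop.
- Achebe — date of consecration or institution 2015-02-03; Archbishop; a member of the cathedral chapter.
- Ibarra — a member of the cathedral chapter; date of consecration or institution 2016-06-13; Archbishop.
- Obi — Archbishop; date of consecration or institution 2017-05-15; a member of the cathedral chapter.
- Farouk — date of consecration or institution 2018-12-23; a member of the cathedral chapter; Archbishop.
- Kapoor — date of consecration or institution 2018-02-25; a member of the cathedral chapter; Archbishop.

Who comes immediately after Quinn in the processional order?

Obi

By dignity: Mendoza, Reyes, Achebe, Ibarra, Quinn, Obi, Kapoor, Farouk and Okonkwo (Archbishop).
Among Mendoza, Reyes, Achebe, Ibarra, Quinn, Obi, Kapoor, Farouk and Okonkwo, a member of the cathedral chapter before not a chapter member: Mendoza, Reyes, Achebe, Ibarra, Quinn, Obi, Kapoor and Farouk (a member of the cathedral chapter) before Okonkwo (not a chapter member).
Among Mendoza, Reyes, Achebe, Ibarra, Quinn, Obi, Kapoor and Farouk, by date of consecration or institution (earlier first): Mendoza (2007-10-01) before Reyes (2007-11-27) before Achebe (2015-02-03) before Ibarra (2016-06-13) before Quinn (2016-07-22) before Obi (2017-05-15) before Kapoor (2018-02-25) before Farouk (2018-12-23).
Order: Mendoza, Reyes, Achebe, Ibarra, Quinn, Obi, Kapoor, Farouk, Okonkwo.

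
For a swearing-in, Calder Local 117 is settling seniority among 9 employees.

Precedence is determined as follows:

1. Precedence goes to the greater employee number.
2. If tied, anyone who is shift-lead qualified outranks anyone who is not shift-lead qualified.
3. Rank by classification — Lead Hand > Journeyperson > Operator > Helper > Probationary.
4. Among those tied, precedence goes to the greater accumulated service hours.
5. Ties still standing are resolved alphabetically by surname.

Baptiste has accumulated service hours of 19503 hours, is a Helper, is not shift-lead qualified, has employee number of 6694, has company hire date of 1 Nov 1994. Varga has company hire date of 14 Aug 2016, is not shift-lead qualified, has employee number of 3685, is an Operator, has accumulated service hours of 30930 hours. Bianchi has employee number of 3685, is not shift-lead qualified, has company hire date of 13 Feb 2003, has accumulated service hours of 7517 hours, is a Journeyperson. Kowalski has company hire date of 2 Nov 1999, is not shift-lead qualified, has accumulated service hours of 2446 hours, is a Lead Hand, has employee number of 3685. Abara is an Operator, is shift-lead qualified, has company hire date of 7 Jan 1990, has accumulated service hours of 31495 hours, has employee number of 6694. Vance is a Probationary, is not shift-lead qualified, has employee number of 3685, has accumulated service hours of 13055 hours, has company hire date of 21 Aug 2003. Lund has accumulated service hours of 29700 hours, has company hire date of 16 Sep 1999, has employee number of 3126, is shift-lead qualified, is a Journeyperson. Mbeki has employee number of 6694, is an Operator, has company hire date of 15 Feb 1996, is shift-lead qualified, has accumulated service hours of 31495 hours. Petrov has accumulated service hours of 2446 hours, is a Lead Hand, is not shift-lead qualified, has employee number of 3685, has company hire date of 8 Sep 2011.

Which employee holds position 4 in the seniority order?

Kowalski

By employee number (higher first): Abara, Mbeki and Baptiste (each 6694); then Kowalski, Petrov, Bianchi, Varga and Vance (each 3685); then Lund (3126).
Among Abara, Mbeki and Baptiste, shift-lead qualified before not shift-lead qualified: Abara and Mbeki (shift-lead qualified) before Baptiste (not shift-lead qualified).
Abara and Mbeki are each Operator, so the next rule applies.
Abara and Mbeki both have accumulated service hours 31495 hours, so the next rule applies.
Among Abara and Mbeki, alphabetically by surname: Abara before Mbeki.
Kowalski, Petrov, Bianchi, Varga and Vance are each not shift-lead qualified, so the next rule applies.
Among Kowalski, Petrov, Bianchi, Varga and Vance, by classification: Kowalski and Petrov (Lead Hand) before Bianchi (Journeyperson) before Varga (Operator) before Vance (Probationary).
Kowalski and Petrov both have accumulated service hours 2446 hours, so the next rule applies.
Among Kowalski and Petrov, alphabetically by surname: Kowalski before Petrov.
Order: Abara, Mbeki, Baptiste, Kowalski, Petrov, Bianchi, Varga, Vance, Lund.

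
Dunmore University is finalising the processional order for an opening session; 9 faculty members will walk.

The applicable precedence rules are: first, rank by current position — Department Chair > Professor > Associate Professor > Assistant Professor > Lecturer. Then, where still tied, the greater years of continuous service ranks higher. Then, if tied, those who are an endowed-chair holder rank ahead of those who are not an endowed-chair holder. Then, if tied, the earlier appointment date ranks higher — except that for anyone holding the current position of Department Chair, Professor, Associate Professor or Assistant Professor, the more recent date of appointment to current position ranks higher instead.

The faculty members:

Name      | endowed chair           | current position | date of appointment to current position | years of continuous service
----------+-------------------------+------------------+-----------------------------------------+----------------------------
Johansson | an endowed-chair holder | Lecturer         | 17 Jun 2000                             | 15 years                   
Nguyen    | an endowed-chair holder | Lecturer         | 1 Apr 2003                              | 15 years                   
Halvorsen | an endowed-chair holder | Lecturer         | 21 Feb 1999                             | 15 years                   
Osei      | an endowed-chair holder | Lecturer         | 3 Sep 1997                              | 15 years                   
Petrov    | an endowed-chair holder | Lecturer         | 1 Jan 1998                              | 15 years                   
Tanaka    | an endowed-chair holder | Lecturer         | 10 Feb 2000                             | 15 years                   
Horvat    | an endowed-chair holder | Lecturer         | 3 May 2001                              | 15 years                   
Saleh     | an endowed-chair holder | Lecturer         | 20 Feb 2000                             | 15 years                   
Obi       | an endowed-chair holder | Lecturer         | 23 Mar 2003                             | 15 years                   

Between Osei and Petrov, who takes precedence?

By current position: Osei, Petrov, Halvorsen, Tanaka, Saleh, Johansson, Horvat, Obi and Nguyen (Lecturer).
Osei, Petrov, Halvorsen, Tanaka, Saleh, Johansson, Horvat, Obi and Nguyen all have years of continuous service 15 years, so the next rule applies.
Osei, Petrov, Halvorsen, Tanaka, Saleh, Johansson, Horvat, Obi and Nguyen are each an endowed-chair holder, so the next rule applies.
Among Osei, Petrov, Halvorsen, Tanaka, Saleh, Johansson, Horvat, Obi and Nguyen, by date of appointment to current position (earlier first): Osei (3 Sep 1997) before Petrov (1 Jan 1998) before Halvorsen (21 Feb 1999) before Tanaka (10 Feb 2000) before Saleh (20 Feb 2000) before Johansson (17 Jun 2000) before Horvat (3 May 2001) before Obi (23 Mar 2003) before Nguyen (1 Apr 2003).
So Osei takes precedence.

Osei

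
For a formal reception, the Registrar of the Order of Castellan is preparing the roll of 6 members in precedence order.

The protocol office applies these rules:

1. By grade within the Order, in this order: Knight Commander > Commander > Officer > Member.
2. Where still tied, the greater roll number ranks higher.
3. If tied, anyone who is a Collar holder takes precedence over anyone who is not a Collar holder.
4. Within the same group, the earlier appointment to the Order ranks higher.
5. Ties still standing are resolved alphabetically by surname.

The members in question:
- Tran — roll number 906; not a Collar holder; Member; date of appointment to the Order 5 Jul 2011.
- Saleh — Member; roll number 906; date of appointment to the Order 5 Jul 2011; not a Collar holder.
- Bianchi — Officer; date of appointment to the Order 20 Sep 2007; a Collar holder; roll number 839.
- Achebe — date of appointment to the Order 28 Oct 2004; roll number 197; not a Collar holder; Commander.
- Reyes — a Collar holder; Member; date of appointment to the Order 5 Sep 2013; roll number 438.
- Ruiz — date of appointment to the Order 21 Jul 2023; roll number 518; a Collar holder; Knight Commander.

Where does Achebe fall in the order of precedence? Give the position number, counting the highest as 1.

2

By grade within the Order: Ruiz (Knight Commander); then Achebe (Commander); then Bianchi (Officer); then Saleh, Tran and Reyes (Member).
Among Saleh, Tran and Reyes, by roll number (higher first): Saleh and Tran (906) before Reyes (438).
Saleh and Tran are each not a Collar holder, so the next rule applies.
Saleh and Tran both have date of appointment to the Order 5 Jul 2011, so the next rule applies.
Among Saleh and Tran, alphabetically by surname: Saleh before Tran.
Order: Ruiz, Achebe, Bianchi, Saleh, Tran, Reyes. So position 2.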